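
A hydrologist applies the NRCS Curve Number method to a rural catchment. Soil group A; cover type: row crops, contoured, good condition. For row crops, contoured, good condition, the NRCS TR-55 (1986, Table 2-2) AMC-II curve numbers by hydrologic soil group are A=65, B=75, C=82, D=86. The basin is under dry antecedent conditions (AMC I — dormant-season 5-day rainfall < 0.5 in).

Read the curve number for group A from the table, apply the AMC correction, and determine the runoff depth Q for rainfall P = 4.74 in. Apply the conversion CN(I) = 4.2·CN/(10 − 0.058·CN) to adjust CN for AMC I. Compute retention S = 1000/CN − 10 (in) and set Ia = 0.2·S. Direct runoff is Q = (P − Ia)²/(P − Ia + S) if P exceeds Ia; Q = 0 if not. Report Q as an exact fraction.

Q = 18003049/57023850 in ≈ 0.316 in

NRCS table: row crops, contoured, good condition, soil group A → CN(II) = 65
Dry (AMC I): CN(I) = 4.2·65/(10 − 0.058·65) = 273/(623/100) = 3900/89 ≈ 43.820
Retention S: 1000/CN − 10 with CN=43.820 → S = 500/39 ≈ 12.821 in
Initial abstraction Ia = S/5 = (500/39)/5 = 100/39 ≈ 2.564 in
Excess rainfall: 4.740 − 2.564 = 2.176 in; P > Ia so Q > 0
Q = (4243/1950)²/((4243/1950) + 500/39) = (18003049/3802500)/(29243/1950) = 18003049/57023850 in ≈ 0.316 in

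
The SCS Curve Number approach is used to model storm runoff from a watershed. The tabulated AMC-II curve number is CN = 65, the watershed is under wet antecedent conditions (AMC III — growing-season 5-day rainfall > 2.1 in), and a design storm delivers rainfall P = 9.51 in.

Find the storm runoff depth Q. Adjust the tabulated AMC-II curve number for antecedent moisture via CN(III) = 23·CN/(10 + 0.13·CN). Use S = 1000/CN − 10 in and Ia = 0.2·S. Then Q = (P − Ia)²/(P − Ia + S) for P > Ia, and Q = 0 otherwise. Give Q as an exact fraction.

Q = 73088581801/10176435100 in ≈ 7.182 in

CN(III) from CN(II)=65: (23·65)/(10 + 0.13·65) = 29900/369 ≈ 81.030
Max retention: S = 1000/(29900/369) − 10 = 700/299 in (≈ 2.341 in)
Initial abstraction Ia = S/5 = (700/299)/5 = 140/299 ≈ 0.468 in
Excess rainfall: 9.510 − 0.468 = 9.042 in; P > Ia so Q > 0
Q = (270349/29900)²/((270349/29900) + 700/299) = (73088581801/894010000)/(340349/29900) = 73088581801/10176435100 in ≈ 7.182 in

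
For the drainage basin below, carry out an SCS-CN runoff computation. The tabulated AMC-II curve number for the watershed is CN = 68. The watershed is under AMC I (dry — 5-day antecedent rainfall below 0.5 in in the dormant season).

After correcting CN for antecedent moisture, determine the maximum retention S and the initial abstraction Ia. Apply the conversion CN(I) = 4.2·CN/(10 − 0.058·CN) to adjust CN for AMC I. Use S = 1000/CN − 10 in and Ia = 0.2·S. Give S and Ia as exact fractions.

S = 4000/357 in ≈ 11.204 in; Ia = 800/357 in ≈ 2.241 in

Adjust CN=68 to AMC I: 4.2·68/(10 − 0.058·68) → (1428/5) ÷ (757/125) = 35700/757 ≈ 47.160
S = 1000/(35700/757) − 10 = 4000/357 in ≈ 11.204 in
Ia = 0.2·(4000/357) = 800/357 in ≈ 2.241 in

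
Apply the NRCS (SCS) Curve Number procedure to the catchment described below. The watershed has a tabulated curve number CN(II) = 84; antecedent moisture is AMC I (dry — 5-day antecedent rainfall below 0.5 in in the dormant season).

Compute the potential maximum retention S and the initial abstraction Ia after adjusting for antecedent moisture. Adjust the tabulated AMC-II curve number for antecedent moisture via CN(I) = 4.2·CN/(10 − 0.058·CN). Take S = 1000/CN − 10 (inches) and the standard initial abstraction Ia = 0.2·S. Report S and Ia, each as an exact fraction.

S = 2000/441 in ≈ 4.535 in; Ia = 400/441 in ≈ 0.907 in

Dry (AMC I): CN(I) = 4.2·84/(10 − 0.058·84) = (1764/5)/(641/125) = 44100/641 ≈ 68.799
S = 1000/(44100/641) − 10 = 2000/441 in ≈ 4.535 in
Ia = 0.2·(2000/441) = 400/441 in ≈ 0.907 in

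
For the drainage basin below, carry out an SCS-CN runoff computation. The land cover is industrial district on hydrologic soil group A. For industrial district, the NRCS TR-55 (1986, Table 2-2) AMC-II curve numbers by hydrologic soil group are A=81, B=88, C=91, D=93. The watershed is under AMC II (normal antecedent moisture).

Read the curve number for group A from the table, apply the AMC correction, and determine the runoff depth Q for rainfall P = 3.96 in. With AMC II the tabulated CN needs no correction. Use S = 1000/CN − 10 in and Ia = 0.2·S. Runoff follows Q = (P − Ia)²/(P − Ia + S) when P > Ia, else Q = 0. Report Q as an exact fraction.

Q = 49970761/23933475 in ≈ 2.088 in

NRCS table: industrial district, soil group A → CN(II) = 81
Average conditions: CN = 81 (no AMC adjustment).
S = 1000/81 − 10 = 190/81 in ≈ 2.346 in
Ia = 0.2S: 0.2·2.346 = 0.469 in (exactly 38/81)
Since P=3.960 > Ia=0.469: effective rainfall P−Ia = 7069/2025 in
Q: (7069/2025)² ÷ (11819/2025) = 49970761/23933475 in (≈ 2.088 in)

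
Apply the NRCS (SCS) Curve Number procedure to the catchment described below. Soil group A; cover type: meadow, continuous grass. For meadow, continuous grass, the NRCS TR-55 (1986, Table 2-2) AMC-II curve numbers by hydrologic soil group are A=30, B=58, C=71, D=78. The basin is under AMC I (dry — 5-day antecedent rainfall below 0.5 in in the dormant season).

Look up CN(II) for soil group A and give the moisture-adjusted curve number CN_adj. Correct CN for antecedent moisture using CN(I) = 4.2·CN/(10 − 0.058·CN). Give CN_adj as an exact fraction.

NRCS table: meadow, continuous grass, soil group A → CN(II) = 30
CN(I) from CN(II)=30: (4.2·30)/(10 − 0.058·30) = 900/59 ≈ 15.254

CN_adj = 900/59 ≈ 15.254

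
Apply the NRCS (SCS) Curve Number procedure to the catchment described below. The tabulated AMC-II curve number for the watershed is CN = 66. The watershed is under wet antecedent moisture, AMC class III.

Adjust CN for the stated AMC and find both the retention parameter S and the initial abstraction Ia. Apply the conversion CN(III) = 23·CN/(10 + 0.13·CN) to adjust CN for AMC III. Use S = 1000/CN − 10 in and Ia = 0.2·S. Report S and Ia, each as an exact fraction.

Adjust CN=66 to AMC III: 23·66/(10 + 0.13·66) → 1518 ÷ (929/50) = 75900/929 ≈ 81.701
S = 1000/(75900/929) − 10 = 1700/759 in ≈ 2.240 in
Initial abstraction Ia = S/5 = (1700/759)/5 = 340/759 ≈ 0.448 in

S = 1700/759 in ≈ 2.240 in; Ia = 340/759 in ≈ 0.448 in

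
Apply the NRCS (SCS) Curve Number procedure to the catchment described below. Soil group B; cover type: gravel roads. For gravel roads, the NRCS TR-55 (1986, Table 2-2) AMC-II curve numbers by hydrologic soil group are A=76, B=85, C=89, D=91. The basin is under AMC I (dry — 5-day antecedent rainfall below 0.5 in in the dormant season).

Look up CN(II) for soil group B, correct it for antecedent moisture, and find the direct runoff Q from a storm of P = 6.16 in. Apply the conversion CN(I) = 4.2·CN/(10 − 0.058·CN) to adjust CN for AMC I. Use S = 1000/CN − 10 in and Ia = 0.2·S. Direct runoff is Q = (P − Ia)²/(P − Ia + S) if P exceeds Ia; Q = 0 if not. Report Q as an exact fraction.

Q = 125231138/42134925 in ≈ 2.972 in

NRCS table: gravel roads, soil group B → CN(II) = 85
Dry (AMC I): CN(I) = 4.2·85/(10 − 0.058·85) = 357/(507/100) = 11900/169 ≈ 70.414
Max retention: S = 1000/(11900/169) − 10 = 500/119 in (≈ 4.202 in)
Initial abstraction Ia = S/5 = (500/119)/5 = 100/119 ≈ 0.840 in
P − Ia = 6.160 − 0.840 = 15826/2975 ≈ 5.320 in (> 0, runoff occurs)
Q: (15826/2975)² ÷ (28326/2975) = 125231138/42134925 in (≈ 2.972 in)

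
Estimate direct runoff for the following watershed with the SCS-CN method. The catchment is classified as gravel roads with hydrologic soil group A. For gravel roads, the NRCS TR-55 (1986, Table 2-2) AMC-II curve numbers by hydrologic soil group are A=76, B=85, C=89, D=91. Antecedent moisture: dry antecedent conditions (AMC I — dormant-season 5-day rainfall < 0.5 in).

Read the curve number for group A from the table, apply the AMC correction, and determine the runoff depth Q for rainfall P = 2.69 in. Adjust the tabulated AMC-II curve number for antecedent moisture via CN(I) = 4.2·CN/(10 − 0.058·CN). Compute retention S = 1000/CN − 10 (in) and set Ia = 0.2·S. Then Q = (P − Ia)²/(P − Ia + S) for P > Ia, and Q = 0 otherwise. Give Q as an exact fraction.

NRCS table: gravel roads, soil group A → CN(II) = 76
Adjust CN=76 to AMC I: 4.2·76/(10 − 0.058·76) → (1596/5) ÷ (699/125) = 13300/233 ≈ 57.082
S = 1000/(13300/233) − 10 = 1000/133 in ≈ 7.519 in
Ia = 0.2S: 0.2·7.519 = 1.504 in (exactly 200/133)
P − Ia = 2.690 − 1.504 = 15777/13300 ≈ 1.186 in (> 0, runoff occurs)
Q: (15777/13300)² ÷ (115777/13300) = 248913729/1539834100 in (≈ 0.162 in)

Q = 248913729/1539834100 in ≈ 0.162 in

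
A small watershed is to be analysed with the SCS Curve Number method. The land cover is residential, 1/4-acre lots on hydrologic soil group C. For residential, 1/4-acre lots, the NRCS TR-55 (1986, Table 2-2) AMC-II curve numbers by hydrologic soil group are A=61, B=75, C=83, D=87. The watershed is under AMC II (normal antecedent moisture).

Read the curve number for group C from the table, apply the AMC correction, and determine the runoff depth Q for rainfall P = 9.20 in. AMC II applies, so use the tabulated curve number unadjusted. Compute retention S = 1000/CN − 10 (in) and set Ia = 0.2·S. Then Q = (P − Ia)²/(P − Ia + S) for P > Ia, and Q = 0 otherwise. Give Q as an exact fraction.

Q = 6653952/933335 in ≈ 7.129 in

NRCS table: residential, 1/4-acre lots, soil group C → CN(II) = 83
AMC II — tabulated CN = 83 applies directly.
S = 1000/83 − 10 = 170/83 in ≈ 2.048 in
Ia = 0.2S: 0.2·2.048 = 0.410 in (exactly 34/83)
Since P=9.200 > Ia=0.410: effective rainfall P−Ia = 3648/415 in
Q = (3648/415)²/((3648/415) + 170/83) = (13307904/172225)/(4498/415) = 6653952/933335 in ≈ 7.129 in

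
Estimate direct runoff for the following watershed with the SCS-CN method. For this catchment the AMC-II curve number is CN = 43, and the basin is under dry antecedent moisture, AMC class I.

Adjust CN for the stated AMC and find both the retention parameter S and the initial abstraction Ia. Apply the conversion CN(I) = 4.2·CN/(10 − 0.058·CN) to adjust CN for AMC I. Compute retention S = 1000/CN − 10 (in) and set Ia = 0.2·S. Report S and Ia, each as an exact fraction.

CN(I) from CN(II)=43: (4.2·43)/(10 − 0.058·43) = 30100/1251 ≈ 24.061
Retention S: 1000/CN − 10 with CN=24.061 → S = 9500/301 ≈ 31.561 in
Initial abstraction Ia = S/5 = (9500/301)/5 = 1900/301 ≈ 6.312 in

S = 9500/301 in ≈ 31.561 in; Ia = 1900/301 in ≈ 6.312 in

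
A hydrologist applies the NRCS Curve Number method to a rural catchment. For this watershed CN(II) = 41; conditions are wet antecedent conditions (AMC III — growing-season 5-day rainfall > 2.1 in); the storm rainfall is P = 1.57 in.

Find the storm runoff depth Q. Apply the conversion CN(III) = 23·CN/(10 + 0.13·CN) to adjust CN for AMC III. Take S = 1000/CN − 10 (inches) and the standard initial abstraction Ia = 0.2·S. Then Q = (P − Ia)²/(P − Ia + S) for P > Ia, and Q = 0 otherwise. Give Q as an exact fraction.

Q = 903062601/58470809300 in ≈ 0.015 in

Adjust CN=41 to AMC III: 23·41/(10 + 0.13·41) → 943 ÷ (1533/100) = 94300/1533 ≈ 61.513
Retention S: 1000/CN − 10 with CN=61.513 → S = 5900/943 ≈ 6.257 in
Initial abstraction Ia = S/5 = (5900/943)/5 = 1180/943 ≈ 1.251 in
P − Ia = 1.570 − 1.251 = 30051/94300 ≈ 0.319 in (> 0, runoff occurs)
Runoff Q = (P−Ia)²/(P−Ia+S) = (0.319)²/(0.319+6.257) = 903062601/58470809300 ≈ 0.015 in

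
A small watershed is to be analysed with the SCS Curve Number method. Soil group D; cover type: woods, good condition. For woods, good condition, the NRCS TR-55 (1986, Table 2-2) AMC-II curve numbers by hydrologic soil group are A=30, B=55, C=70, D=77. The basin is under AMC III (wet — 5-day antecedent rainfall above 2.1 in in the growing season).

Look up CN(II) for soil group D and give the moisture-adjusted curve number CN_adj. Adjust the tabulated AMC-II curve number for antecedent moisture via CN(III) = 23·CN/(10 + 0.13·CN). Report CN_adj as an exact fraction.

NRCS table: woods, good condition, soil group D → CN(II) = 77
Adjust CN=77 to AMC III: 23·77/(10 + 0.13·77) → 1771 ÷ (2001/100) = 7700/87 ≈ 88.506

CN_adj = 7700/87 ≈ 88.506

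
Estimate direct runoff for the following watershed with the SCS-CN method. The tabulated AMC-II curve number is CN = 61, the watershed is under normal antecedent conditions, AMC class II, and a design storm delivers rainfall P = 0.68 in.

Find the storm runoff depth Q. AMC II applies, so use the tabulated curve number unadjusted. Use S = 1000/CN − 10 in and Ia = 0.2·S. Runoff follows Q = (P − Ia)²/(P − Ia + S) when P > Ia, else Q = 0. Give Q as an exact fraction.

Q = 0 in ≈ 0.000 in

Average conditions: CN = 61 (no AMC adjustment).
Retention S: 1000/CN − 10 with CN=61.000 → S = 390/61 ≈ 6.393 in
Ia = 0.2S: 0.2·6.393 = 1.279 in (exactly 78/61)
P = 0.680 ≤ Ia = 1.279 in: entire storm abstracted, Q = 0.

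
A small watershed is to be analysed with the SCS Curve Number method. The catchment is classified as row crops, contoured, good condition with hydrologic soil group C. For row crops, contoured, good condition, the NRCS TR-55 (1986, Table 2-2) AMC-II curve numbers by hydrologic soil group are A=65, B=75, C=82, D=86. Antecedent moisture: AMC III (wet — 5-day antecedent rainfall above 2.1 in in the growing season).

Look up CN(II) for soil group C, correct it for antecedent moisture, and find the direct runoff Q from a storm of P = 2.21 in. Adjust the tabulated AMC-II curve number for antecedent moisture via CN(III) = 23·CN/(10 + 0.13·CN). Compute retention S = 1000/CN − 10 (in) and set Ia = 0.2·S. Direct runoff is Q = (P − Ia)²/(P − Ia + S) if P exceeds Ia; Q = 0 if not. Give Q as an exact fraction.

Q = 36253302409/26442002900 in ≈ 1.371 in

NRCS table: row crops, contoured, good condition, soil group C → CN(II) = 82
Adjust CN=82 to AMC III: 23·82/(10 + 0.13·82) → 1886 ÷ (1033/50) = 94300/1033 ≈ 91.288
Max retention: S = 1000/(94300/1033) − 10 = 900/943 in (≈ 0.954 in)
Initial abstraction Ia = S/5 = (900/943)/5 = 180/943 ≈ 0.191 in
P − Ia = 2.210 − 0.191 = 190403/94300 ≈ 2.019 in (> 0, runoff occurs)
Runoff Q = (P−Ia)²/(P−Ia+S) = (2.019)²/(2.019+0.954) = 36253302409/26442002900 ≈ 1.371 in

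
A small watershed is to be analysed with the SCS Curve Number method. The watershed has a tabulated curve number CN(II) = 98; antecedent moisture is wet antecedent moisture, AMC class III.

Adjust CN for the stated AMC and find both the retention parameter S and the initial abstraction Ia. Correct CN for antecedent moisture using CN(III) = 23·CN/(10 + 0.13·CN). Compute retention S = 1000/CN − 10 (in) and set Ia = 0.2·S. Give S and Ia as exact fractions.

S = 100/1127 in ≈ 0.089 in; Ia = 20/1127 in ≈ 0.018 in

CN(III) from CN(II)=98: (23·98)/(10 + 0.13·98) = 112700/1137 ≈ 99.120
S = 1000/(112700/1137) − 10 = 100/1127 in ≈ 0.089 in
Initial abstraction Ia = S/5 = (100/1127)/5 = 20/1127 ≈ 0.018 in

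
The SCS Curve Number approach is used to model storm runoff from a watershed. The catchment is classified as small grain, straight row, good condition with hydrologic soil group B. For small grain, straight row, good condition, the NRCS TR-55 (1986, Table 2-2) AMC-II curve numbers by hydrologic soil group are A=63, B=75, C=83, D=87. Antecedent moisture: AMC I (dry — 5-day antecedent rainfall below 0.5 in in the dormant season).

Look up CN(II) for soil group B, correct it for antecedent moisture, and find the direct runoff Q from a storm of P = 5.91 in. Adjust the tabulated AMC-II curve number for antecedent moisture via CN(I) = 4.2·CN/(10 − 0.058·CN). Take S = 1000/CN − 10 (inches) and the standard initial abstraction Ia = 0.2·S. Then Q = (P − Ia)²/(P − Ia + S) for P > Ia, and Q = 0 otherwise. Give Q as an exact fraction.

Q = 741636289/486567900 in ≈ 1.524 in

NRCS table: small grain, straight row, good condition, soil group B → CN(II) = 75
Adjust CN=75 to AMC I: 4.2·75/(10 − 0.058·75) → 315 ÷ (113/20) = 6300/113 ≈ 55.752
Max retention: S = 1000/(6300/113) − 10 = 500/63 in (≈ 7.937 in)
Ia = 0.2S: 0.2·7.937 = 1.587 in (exactly 100/63)
P − Ia = 5.910 − 1.587 = 27233/6300 ≈ 4.323 in (> 0, runoff occurs)
Q = (27233/6300)²/((27233/6300) + 500/63) = (741636289/39690000)/(77233/6300) = 741636289/486567900 in ≈ 1.524 in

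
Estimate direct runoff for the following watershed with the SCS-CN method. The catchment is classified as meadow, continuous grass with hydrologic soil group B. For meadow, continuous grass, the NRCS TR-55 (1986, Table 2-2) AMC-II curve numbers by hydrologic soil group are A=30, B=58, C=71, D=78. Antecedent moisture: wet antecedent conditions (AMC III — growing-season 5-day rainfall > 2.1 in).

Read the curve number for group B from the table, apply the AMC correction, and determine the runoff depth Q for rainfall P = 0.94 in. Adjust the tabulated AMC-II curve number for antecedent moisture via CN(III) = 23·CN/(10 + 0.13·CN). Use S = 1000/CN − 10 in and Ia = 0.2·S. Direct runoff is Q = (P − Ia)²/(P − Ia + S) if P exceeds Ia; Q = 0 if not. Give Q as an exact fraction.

Q = 107101801/3846889150 in ≈ 0.028 in

NRCS table: meadow, continuous grass, soil group B → CN(II) = 58
CN(III) from CN(II)=58: (23·58)/(10 + 0.13·58) = 66700/877 ≈ 76.055
Max retention: S = 1000/(66700/877) − 10 = 2100/667 in (≈ 3.148 in)
Ia = 0.2·(2100/667) = 420/667 in ≈ 0.630 in
Excess rainfall: 0.940 − 0.630 = 0.310 in; P > Ia so Q > 0
Q: (10349/33350)² ÷ (115349/33350) = 107101801/3846889150 in (≈ 0.028 in)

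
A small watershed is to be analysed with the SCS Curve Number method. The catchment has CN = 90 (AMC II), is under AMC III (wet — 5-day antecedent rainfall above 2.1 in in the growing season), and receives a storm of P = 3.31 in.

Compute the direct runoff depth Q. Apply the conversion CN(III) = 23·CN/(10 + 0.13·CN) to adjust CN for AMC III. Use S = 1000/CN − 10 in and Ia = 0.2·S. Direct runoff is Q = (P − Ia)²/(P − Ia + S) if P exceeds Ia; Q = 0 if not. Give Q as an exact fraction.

Adjust CN=90 to AMC III: 23·90/(10 + 0.13·90) → 2070 ÷ (217/10) = 20700/217 ≈ 95.392
S = 1000/(20700/217) − 10 = 100/207 in ≈ 0.483 in
Ia = 0.2S: 0.2·0.483 = 0.097 in (exactly 20/207)
Excess rainfall: 3.310 − 0.097 = 3.213 in; P > Ia so Q > 0
Q: (66517/20700)² ÷ (76517/20700) = 4424511289/1583901900 in (≈ 2.793 in)

Q = 4424511289/1583901900 in ≈ 2.793 in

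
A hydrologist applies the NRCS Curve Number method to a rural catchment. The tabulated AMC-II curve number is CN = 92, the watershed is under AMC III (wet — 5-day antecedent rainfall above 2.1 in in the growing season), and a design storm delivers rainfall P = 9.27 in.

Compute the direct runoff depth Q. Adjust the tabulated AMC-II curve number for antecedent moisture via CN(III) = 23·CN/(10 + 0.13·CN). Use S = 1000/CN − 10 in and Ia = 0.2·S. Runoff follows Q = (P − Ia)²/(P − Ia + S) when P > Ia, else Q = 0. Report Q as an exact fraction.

Q = 236568422689/26787660700 in ≈ 8.831 in

Adjust CN=92 to AMC III: 23·92/(10 + 0.13·92) → 2116 ÷ (549/25) = 52900/549 ≈ 96.357
Retention S: 1000/CN − 10 with CN=96.357 → S = 200/529 ≈ 0.378 in
Initial abstraction Ia = S/5 = (200/529)/5 = 40/529 ≈ 0.076 in
P − Ia = 9.270 − 0.076 = 486383/52900 ≈ 9.194 in (> 0, runoff occurs)
Q: (486383/52900)² ÷ (506383/52900) = 236568422689/26787660700 in (≈ 8.831 in)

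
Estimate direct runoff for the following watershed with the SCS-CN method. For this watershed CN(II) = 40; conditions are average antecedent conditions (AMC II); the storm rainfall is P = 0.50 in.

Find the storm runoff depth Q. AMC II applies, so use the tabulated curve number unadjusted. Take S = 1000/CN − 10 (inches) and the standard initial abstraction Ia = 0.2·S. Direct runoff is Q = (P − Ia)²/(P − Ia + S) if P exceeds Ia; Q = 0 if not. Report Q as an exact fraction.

Q = 0 in ≈ 0.000 in

AMC II — tabulated CN = 40 applies directly.
S = 1000/40 − 10 = 15 in ≈ 15.000 in
Ia = 0.2S: 0.2·15.000 = 3.000 in (exactly 3)
P = 0.500 ≤ Ia = 3.000 in: entire storm abstracted, Q = 0.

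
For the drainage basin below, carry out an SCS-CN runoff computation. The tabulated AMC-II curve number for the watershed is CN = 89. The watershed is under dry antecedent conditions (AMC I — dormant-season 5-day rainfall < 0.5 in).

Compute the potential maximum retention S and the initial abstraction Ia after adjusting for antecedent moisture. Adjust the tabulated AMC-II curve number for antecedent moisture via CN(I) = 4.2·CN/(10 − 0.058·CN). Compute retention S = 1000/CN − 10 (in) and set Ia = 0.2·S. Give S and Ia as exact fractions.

S = 5500/1869 in ≈ 2.943 in; Ia = 1100/1869 in ≈ 0.589 in

CN(I) from CN(II)=89: (4.2·89)/(10 − 0.058·89) = 186900/2419 ≈ 77.263
Max retention: S = 1000/(186900/2419) − 10 = 5500/1869 in (≈ 2.943 in)
Ia = 0.2S: 0.2·2.943 = 0.589 in (exactly 1100/1869)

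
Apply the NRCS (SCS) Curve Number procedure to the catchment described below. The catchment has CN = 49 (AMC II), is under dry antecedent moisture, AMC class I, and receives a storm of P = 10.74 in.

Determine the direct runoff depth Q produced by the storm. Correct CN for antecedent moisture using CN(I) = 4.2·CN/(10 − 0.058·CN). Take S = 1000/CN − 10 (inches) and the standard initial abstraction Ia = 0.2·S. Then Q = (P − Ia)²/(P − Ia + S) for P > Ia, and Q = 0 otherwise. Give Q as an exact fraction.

Dry (AMC I): CN(I) = 4.2·49/(10 − 0.058·49) = (1029/5)/(3579/500) = 34300/1193 ≈ 28.751
Retention S: 1000/CN − 10 with CN=28.751 → S = 8500/343 ≈ 24.781 in
Initial abstraction Ia = S/5 = (8500/343)/5 = 1700/343 ≈ 4.956 in
Excess rainfall: 10.740 − 4.956 = 5.784 in; P > Ia so Q > 0
Runoff Q = (P−Ia)²/(P−Ia+S) = (5.784)²/(5.784+24.781) = 9838854481/8989875650 ≈ 1.094 in

Q = 9838854481/8989875650 in ≈ 1.094 in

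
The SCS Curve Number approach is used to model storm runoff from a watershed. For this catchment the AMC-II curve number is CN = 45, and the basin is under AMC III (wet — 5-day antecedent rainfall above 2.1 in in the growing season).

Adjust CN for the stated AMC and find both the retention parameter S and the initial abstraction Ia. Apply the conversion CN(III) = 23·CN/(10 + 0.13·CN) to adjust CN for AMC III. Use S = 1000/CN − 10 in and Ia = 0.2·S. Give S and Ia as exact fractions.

Wet (AMC III): CN(III) = 23·45/(10 + 0.13·45) = 1035/(317/20) = 20700/317 ≈ 65.300
Max retention: S = 1000/(20700/317) − 10 = 1100/207 in (≈ 5.314 in)
Ia = 0.2S: 0.2·5.314 = 1.063 in (exactly 220/207)

S = 1100/207 in ≈ 5.314 in; Ia = 220/207 in ≈ 1.063 in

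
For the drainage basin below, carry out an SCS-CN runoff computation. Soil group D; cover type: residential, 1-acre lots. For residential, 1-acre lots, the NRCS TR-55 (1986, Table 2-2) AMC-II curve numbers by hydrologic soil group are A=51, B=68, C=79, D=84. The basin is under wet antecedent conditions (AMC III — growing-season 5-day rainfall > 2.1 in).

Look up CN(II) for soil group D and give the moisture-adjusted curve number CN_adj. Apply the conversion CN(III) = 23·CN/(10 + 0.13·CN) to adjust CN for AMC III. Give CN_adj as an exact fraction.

CN_adj = 48300/523 ≈ 92.352

NRCS table: residential, 1-acre lots, soil group D → CN(II) = 84
Wet (AMC III): CN(III) = 23·84/(10 + 0.13·84) = 1932/(523/25) = 48300/523 ≈ 92.352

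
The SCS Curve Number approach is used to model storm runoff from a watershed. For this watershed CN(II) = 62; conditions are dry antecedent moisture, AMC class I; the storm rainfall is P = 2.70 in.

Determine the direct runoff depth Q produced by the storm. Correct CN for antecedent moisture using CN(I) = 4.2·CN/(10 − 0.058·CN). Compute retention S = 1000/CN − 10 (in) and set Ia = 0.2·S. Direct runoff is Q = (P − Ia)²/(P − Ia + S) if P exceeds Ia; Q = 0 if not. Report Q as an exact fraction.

Q = 0 in ≈ 0.000 in

Dry (AMC I): CN(I) = 4.2·62/(10 − 0.058·62) = (1302/5)/(1601/250) = 65100/1601 ≈ 40.662
Retention S: 1000/CN − 10 with CN=40.662 → S = 9500/651 ≈ 14.593 in
Ia = 0.2S: 0.2·14.593 = 2.919 in (exactly 1900/651)
P = 2.700 ≤ Ia = 2.919 in: entire storm abstracted, Q = 0.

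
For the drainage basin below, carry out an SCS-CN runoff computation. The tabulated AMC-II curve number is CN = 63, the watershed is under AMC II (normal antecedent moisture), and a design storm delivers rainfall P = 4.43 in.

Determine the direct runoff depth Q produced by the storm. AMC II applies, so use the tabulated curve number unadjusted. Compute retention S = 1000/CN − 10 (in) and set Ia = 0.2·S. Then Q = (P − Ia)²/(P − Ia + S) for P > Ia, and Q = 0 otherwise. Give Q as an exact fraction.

AMC II — tabulated CN = 63 applies directly.
S = 1000/63 − 10 = 370/63 in ≈ 5.873 in
Ia = 0.2S: 0.2·5.873 = 1.175 in (exactly 74/63)
P − Ia = 4.430 − 1.175 = 20509/6300 ≈ 3.255 in (> 0, runoff occurs)
Q = (20509/6300)²/((20509/6300) + 370/63) = (420619081/39690000)/(57509/6300) = 420619081/362306700 in ≈ 1.161 in

Q = 420619081/362306700 in ≈ 1.161 in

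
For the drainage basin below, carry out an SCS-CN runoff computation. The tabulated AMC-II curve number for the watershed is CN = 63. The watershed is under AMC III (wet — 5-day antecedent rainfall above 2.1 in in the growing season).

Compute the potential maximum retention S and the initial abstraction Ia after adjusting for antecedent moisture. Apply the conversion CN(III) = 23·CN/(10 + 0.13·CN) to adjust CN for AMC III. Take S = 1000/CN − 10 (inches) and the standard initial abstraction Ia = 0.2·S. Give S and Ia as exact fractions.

S = 3700/1449 in ≈ 2.553 in; Ia = 740/1449 in ≈ 0.511 in

Adjust CN=63 to AMC III: 23·63/(10 + 0.13·63) → 1449 ÷ (1819/100) = 144900/1819 ≈ 79.659
Max retention: S = 1000/(144900/1819) − 10 = 3700/1449 in (≈ 2.553 in)
Initial abstraction Ia = S/5 = (3700/1449)/5 = 740/1449 ≈ 0.511 in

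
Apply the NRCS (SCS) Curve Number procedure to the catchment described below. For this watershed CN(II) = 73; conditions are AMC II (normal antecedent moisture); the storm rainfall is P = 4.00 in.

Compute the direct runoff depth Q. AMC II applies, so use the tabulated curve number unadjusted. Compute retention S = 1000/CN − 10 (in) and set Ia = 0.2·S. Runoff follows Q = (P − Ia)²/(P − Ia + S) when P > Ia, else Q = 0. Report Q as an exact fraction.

Q = 14161/9271 in ≈ 1.527 in

Average conditions: CN = 73 (no AMC adjustment).
S = 1000/73 − 10 = 270/73 in ≈ 3.699 in
Ia = 0.2·(270/73) = 54/73 in ≈ 0.740 in
Since P=4.000 > Ia=0.740: effective rainfall P−Ia = 238/73 in
Runoff Q = (P−Ia)²/(P−Ia+S) = (3.260)²/(3.260+3.699) = 14161/9271 ≈ 1.527 in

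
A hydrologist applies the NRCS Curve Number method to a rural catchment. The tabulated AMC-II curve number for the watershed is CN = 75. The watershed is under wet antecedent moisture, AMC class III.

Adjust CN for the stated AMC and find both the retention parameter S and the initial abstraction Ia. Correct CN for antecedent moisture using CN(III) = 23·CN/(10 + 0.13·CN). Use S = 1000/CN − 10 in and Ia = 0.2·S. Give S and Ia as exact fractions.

S = 100/69 in ≈ 1.449 in; Ia = 20/69 in ≈ 0.290 in

CN(III) from CN(II)=75: (23·75)/(10 + 0.13·75) = 6900/79 ≈ 87.342
S = 1000/(6900/79) − 10 = 100/69 in ≈ 1.449 in
Ia = 0.2S: 0.2·1.449 = 0.290 in (exactly 20/69)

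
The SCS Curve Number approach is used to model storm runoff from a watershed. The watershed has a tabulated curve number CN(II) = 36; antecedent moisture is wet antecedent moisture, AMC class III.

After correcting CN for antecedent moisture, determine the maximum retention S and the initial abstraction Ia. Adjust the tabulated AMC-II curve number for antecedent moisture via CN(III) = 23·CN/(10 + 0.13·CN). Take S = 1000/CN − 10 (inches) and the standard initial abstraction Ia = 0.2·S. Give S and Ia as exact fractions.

S = 1600/207 in ≈ 7.729 in; Ia = 320/207 in ≈ 1.546 in

CN(III) from CN(II)=36: (23·36)/(10 + 0.13·36) = 20700/367 ≈ 56.403
Max retention: S = 1000/(20700/367) − 10 = 1600/207 in (≈ 7.729 in)
Initial abstraction Ia = S/5 = (1600/207)/5 = 320/207 ≈ 1.546 in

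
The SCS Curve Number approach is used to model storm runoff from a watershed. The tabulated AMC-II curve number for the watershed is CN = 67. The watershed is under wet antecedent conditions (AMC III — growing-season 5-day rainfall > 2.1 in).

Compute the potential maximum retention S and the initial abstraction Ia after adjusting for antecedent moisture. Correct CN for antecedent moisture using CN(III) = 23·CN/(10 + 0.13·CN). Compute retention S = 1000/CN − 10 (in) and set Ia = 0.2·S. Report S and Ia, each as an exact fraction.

S = 3300/1541 in ≈ 2.141 in; Ia = 660/1541 in ≈ 0.428 in

Wet (AMC III): CN(III) = 23·67/(10 + 0.13·67) = 1541/(1871/100) = 154100/1871 ≈ 82.362
S = 1000/(154100/1871) − 10 = 3300/1541 in ≈ 2.141 in
Ia = 0.2·(3300/1541) = 660/1541 in ≈ 0.428 in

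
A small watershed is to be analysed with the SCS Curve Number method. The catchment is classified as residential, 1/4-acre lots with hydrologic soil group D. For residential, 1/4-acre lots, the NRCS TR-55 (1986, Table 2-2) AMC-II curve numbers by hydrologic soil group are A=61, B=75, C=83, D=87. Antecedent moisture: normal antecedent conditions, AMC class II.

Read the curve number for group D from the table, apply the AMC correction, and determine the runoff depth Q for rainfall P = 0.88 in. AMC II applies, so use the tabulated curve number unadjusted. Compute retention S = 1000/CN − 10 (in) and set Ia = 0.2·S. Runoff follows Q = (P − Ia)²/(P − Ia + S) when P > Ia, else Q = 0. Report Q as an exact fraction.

Q = 798848/4908975 in ≈ 0.163 in

NRCS table: residential, 1/4-acre lots, soil group D → CN(II) = 87
CN(II) = 87; AMC II needs no correction.
Max retention: S = 1000/87 − 10 = 130/87 in (≈ 1.494 in)
Ia = 0.2S: 0.2·1.494 = 0.299 in (exactly 26/87)
Excess rainfall: 0.880 − 0.299 = 0.581 in; P > Ia so Q > 0
Runoff Q = (P−Ia)²/(P−Ia+S) = (0.581)²/(0.581+1.494) = 798848/4908975 ≈ 0.163 in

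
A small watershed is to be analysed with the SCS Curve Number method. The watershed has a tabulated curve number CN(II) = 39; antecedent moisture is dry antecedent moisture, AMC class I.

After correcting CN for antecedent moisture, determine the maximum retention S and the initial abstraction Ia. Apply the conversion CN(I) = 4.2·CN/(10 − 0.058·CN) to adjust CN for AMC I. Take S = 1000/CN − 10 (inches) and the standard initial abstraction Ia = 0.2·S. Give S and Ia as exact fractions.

Adjust CN=39 to AMC I: 4.2·39/(10 − 0.058·39) → (819/5) ÷ (3869/500) = 81900/3869 ≈ 21.168
S = 1000/(81900/3869) − 10 = 30500/819 in ≈ 37.241 in
Initial abstraction Ia = S/5 = (30500/819)/5 = 6100/819 ≈ 7.448 in

S = 30500/819 in ≈ 37.241 in; Ia = 6100/819 in ≈ 7.448 in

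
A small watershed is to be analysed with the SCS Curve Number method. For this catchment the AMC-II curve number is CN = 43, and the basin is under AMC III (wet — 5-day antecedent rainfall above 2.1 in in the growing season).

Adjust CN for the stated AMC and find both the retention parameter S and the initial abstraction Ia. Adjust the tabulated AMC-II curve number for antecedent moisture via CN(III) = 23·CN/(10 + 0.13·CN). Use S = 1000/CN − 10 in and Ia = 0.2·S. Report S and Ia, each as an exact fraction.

S = 5700/989 in ≈ 5.763 in; Ia = 1140/989 in ≈ 1.153 in

Wet (AMC III): CN(III) = 23·43/(10 + 0.13·43) = 989/(1559/100) = 98900/1559 ≈ 63.438
Max retention: S = 1000/(98900/1559) − 10 = 5700/989 in (≈ 5.763 in)
Ia = 0.2S: 0.2·5.763 = 1.153 in (exactly 1140/989)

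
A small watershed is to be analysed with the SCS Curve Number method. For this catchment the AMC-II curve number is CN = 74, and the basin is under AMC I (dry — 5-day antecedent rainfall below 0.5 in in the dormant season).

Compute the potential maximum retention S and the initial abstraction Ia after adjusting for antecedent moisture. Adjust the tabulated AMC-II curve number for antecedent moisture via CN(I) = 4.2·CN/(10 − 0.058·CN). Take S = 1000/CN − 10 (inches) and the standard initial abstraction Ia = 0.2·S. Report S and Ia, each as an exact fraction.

CN(I) from CN(II)=74: (4.2·74)/(10 − 0.058·74) = 77700/1427 ≈ 54.450
Retention S: 1000/CN − 10 with CN=54.450 → S = 6500/777 ≈ 8.366 in
Initial abstraction Ia = S/5 = (6500/777)/5 = 1300/777 ≈ 1.673 in

S = 6500/777 in ≈ 8.366 in; Ia = 1300/777 in ≈ 1.673 in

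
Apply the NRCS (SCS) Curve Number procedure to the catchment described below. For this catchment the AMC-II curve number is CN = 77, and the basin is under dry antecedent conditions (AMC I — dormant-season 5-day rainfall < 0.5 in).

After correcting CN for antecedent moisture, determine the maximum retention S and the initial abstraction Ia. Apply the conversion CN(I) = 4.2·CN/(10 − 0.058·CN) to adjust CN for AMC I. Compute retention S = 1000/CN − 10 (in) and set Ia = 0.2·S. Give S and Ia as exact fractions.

S = 11500/1617 in ≈ 7.112 in; Ia = 2300/1617 in ≈ 1.422 in

CN(I) from CN(II)=77: (4.2·77)/(10 − 0.058·77) = 161700/2767 ≈ 58.439
S = 1000/(161700/2767) − 10 = 11500/1617 in ≈ 7.112 in
Ia = 0.2S: 0.2·7.112 = 1.422 in (exactly 2300/1617)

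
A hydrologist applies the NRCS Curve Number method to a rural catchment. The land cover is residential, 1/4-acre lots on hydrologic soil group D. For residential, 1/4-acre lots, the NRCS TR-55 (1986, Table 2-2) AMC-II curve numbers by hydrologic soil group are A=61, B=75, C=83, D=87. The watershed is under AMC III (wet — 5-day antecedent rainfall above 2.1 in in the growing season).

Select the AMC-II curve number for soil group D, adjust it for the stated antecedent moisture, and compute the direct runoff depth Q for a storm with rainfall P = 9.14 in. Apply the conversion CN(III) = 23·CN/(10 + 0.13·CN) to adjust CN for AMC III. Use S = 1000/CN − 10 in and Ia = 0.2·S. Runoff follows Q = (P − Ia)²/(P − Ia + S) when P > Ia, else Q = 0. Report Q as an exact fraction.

NRCS table: residential, 1/4-acre lots, soil group D → CN(II) = 87
Wet (AMC III): CN(III) = 23·87/(10 + 0.13·87) = 2001/(2131/100) = 200100/2131 ≈ 93.900
Retention S: 1000/CN − 10 with CN=93.900 → S = 1300/2001 ≈ 0.650 in
Ia = 0.2S: 0.2·0.650 = 0.130 in (exactly 260/2001)
Since P=9.140 > Ia=0.130: effective rainfall P−Ia = 901457/100050 in
Q: (901457/100050)² ÷ (966457/100050) = 812624722849/96694022850 in (≈ 8.404 in)

Q = 812624722849/96694022850 in ≈ 8.404 in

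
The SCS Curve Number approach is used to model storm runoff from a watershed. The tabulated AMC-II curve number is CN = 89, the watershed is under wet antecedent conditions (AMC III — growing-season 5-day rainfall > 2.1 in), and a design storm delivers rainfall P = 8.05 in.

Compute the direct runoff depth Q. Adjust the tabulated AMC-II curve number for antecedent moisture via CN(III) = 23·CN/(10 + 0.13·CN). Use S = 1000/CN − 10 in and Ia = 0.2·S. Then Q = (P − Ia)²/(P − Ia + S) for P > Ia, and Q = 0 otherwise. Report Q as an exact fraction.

Q = 105733577889/14213016980 in ≈ 7.439 in

Wet (AMC III): CN(III) = 23·89/(10 + 0.13·89) = 2047/(2157/100) = 204700/2157 ≈ 94.900
Max retention: S = 1000/(204700/2157) − 10 = 1100/2047 in (≈ 0.537 in)
Ia = 0.2S: 0.2·0.537 = 0.107 in (exactly 220/2047)
Excess rainfall: 8.050 − 0.107 = 7.943 in; P > Ia so Q > 0
Runoff Q = (P−Ia)²/(P−Ia+S) = (7.943)²/(7.943+0.537) = 105733577889/14213016980 ≈ 7.439 in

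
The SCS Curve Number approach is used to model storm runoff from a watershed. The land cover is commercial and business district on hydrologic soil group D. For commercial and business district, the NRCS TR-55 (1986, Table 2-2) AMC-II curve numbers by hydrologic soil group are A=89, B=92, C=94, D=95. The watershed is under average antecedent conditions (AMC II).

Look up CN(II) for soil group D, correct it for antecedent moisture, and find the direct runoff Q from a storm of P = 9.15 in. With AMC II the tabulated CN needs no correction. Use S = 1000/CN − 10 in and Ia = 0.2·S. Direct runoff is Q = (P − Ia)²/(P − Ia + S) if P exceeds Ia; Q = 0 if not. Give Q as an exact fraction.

Q = 11812969/1382060 in ≈ 8.547 in

NRCS table: commercial and business district, soil group D → CN(II) = 95
CN(II) = 95; AMC II needs no correction.
Max retention: S = 1000/95 − 10 = 10/19 in (≈ 0.526 in)
Ia = 0.2S: 0.2·0.526 = 0.105 in (exactly 2/19)
P − Ia = 9.150 − 0.105 = 3437/380 ≈ 9.045 in (> 0, runoff occurs)
Runoff Q = (P−Ia)²/(P−Ia+S) = (9.045)²/(9.045+0.526) = 11812969/1382060 ≈ 8.547 in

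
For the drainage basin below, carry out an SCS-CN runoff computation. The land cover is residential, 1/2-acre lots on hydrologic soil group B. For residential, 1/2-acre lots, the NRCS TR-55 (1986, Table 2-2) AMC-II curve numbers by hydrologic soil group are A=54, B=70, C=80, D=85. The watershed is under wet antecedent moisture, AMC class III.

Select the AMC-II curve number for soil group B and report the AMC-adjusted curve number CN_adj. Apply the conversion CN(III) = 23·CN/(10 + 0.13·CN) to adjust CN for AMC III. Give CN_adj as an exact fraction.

NRCS table: residential, 1/2-acre lots, soil group B → CN(II) = 70
CN(III) from CN(II)=70: (23·70)/(10 + 0.13·70) = 16100/191 ≈ 84.293

CN_adj = 16100/191 ≈ 84.293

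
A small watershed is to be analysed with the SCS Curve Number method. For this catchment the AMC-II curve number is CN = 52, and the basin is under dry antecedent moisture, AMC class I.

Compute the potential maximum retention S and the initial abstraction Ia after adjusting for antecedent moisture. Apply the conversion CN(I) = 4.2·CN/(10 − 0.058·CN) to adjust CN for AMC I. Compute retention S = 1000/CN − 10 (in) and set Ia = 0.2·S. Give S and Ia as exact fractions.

S = 2000/91 in ≈ 21.978 in; Ia = 400/91 in ≈ 4.396 in

Adjust CN=52 to AMC I: 4.2·52/(10 − 0.058·52) → (1092/5) ÷ (873/125) = 9100/291 ≈ 31.271
Max retention: S = 1000/(9100/291) − 10 = 2000/91 in (≈ 21.978 in)
Initial abstraction Ia = S/5 = (2000/91)/5 = 400/91 ≈ 4.396 in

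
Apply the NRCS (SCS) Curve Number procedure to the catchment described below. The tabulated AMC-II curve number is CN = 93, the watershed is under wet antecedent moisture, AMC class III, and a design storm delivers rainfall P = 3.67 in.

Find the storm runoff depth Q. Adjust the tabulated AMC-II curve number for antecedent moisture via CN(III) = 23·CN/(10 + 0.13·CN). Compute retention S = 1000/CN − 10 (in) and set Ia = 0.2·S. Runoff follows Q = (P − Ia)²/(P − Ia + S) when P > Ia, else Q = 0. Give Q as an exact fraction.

CN(III) from CN(II)=93: (23·93)/(10 + 0.13·93) = 213900/2209 ≈ 96.831
Retention S: 1000/CN − 10 with CN=96.831 → S = 700/2139 ≈ 0.327 in
Ia = 0.2·(700/2139) = 140/2139 in ≈ 0.065 in
P − Ia = 3.670 − 0.065 = 771013/213900 ≈ 3.605 in (> 0, runoff occurs)
Runoff Q = (P−Ia)²/(P−Ia+S) = (3.605)²/(3.605+0.327) = 594461046169/179892680700 ≈ 3.305 in

Q = 594461046169/179892680700 in ≈ 3.305 in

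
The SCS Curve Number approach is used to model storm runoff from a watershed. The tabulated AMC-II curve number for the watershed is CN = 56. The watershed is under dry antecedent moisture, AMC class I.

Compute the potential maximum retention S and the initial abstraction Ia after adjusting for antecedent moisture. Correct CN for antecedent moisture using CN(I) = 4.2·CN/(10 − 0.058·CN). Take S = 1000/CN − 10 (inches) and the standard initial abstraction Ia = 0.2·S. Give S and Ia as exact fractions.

S = 2750/147 in ≈ 18.707 in; Ia = 550/147 in ≈ 3.741 in

Adjust CN=56 to AMC I: 4.2·56/(10 − 0.058·56) → (1176/5) ÷ (844/125) = 7350/211 ≈ 34.834
Max retention: S = 1000/(7350/211) − 10 = 2750/147 in (≈ 18.707 in)
Ia = 0.2S: 0.2·18.707 = 3.741 in (exactly 550/147)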